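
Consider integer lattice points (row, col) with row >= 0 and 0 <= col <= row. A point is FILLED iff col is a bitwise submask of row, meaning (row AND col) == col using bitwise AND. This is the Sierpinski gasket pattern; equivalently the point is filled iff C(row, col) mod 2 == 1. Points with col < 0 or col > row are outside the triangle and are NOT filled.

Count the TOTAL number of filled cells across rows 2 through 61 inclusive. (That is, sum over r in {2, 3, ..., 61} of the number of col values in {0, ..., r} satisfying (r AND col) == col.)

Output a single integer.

r2=10 pc1: +2 =2
r3=11 pc2: +4 =6
r4=100 pc1: +2 =8
r5=101 pc2: +4 =12
r6=110 pc2: +4 =16
r7=111 pc3: +8 =24
r8=1000 pc1: +2 =26
r9=1001 pc2: +4 =30
r10=1010 pc2: +4 =34
r11=1011 pc3: +8 =42
r12=1100 pc2: +4 =46
r13=1101 pc3: +8 =54
r14=1110 pc3: +8 =62
r15=1111 pc4: +16 =78
r16=10000 pc1: +2 =80
r17=10001 pc2: +4 =84
r18=10010 pc2: +4 =88
r19=10011 pc3: +8 =96
r20=10100 pc2: +4 =100
r21=10101 pc3: +8 =108
r22=10110 pc3: +8 =116
r23=10111 pc4: +16 =132
r24=11000 pc2: +4 =136
r25=11001 pc3: +8 =144
r26=11010 pc3: +8 =152
r27=11011 pc4: +16 =168
r28=11100 pc3: +8 =176
r29=11101 pc4: +16 =192
r30=11110 pc4: +16 =208
r31=11111 pc5: +32 =240
r32=100000 pc1: +2 =242
r33=100001 pc2: +4 =246
r34=100010 pc2: +4 =250
r35=100011 pc3: +8 =258
r36=100100 pc2: +4 =262
r37=100101 pc3: +8 =270
r38=100110 pc3: +8 =278
r39=100111 pc4: +16 =294
r40=101000 pc2: +4 =298
r41=101001 pc3: +8 =306
r42=101010 pc3: +8 =314
r43=101011 pc4: +16 =330
r44=101100 pc3: +8 =338
r45=101101 pc4: +16 =354
r46=101110 pc4: +16 =370
r47=101111 pc5: +32 =402
r48=110000 pc2: +4 =406
r49=110001 pc3: +8 =414
r50=110010 pc3: +8 =422
r51=110011 pc4: +16 =438
r52=110100 pc3: +8 =446
r53=110101 pc4: +16 =462
r54=110110 pc4: +16 =478
r55=110111 pc5: +32 =510
r56=111000 pc3: +8 =518
r57=111001 pc4: +16 =534
r58=111010 pc4: +16 =550
r59=111011 pc5: +32 =582
r60=111100 pc4: +16 =598
r61=111101 pc5: +32 =630

Answer: 630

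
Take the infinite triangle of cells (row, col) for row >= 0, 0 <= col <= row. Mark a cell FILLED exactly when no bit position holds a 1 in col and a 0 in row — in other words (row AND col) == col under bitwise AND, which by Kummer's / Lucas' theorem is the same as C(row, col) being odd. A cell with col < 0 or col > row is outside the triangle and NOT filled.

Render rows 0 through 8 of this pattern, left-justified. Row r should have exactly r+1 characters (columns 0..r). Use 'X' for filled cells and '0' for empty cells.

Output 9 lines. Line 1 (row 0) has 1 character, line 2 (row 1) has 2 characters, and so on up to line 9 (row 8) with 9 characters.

Answer: X
XX
X0X
XXXX
X000X
XX00XX
X0X0X0X
XXXXXXXX
X0000000X

Derivation:
r0=0: X
r1=1: XX
r2=10: X0X
r3=11: XXXX
r4=100: X000X
r5=101: XX00XX
r6=110: X0X0X0X
r7=111: XXXXXXXX
r8=1000: X0000000X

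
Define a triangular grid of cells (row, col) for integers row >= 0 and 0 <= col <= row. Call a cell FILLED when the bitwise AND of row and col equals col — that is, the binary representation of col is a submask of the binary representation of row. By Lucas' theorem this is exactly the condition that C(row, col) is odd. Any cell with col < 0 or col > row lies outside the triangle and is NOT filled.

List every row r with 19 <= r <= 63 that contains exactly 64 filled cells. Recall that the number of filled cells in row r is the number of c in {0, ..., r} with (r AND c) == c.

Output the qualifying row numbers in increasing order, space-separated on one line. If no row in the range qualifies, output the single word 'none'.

Answer: 63

Derivation:
Row r has 2^popcount(r) filled cells, so we need popcount(r) = log2(64) = 6.
Scan r = 19..63 and keep those with exactly 6 one-bits:
r=19=10011 popcount=3 -> skip
r=20=10100 popcount=2 -> skip
r=21=10101 popcount=3 -> skip
r=22=10110 popcount=3 -> skip
r=23=10111 popcount=4 -> skip
r=24=11000 popcount=2 -> skip
r=25=11001 popcount=3 -> skip
r=26=11010 popcount=3 -> skip
r=27=11011 popcount=4 -> skip
r=28=11100 popcount=3 -> skip
r=29=11101 popcount=4 -> skip
r=30=11110 popcount=4 -> skip
r=31=11111 popcount=5 -> skip
r=32=100000 popcount=1 -> skip
r=33=100001 popcount=2 -> skip
r=34=100010 popcount=2 -> skip
r=35=100011 popcount=3 -> skip
r=36=100100 popcount=2 -> skip
r=37=100101 popcount=3 -> skip
r=38=100110 popcount=3 -> skip
r=39=100111 popcount=4 -> skip
r=40=101000 popcount=2 -> skip
r=41=101001 popcount=3 -> skip
r=42=101010 popcount=3 -> skip
r=43=101011 popcount=4 -> skip
r=44=101100 popcount=3 -> skip
r=45=101101 popcount=4 -> skip
r=46=101110 popcount=4 -> skip
r=47=101111 popcount=5 -> skip
r=48=110000 popcount=2 -> skip
r=49=110001 popcount=3 -> skip
r=50=110010 popcount=3 -> skip
r=51=110011 popcount=4 -> skip
r=52=110100 popcount=3 -> skip
r=53=110101 popcount=4 -> skip
r=54=110110 popcount=4 -> skip
r=55=110111 popcount=5 -> skip
r=56=111000 popcount=3 -> skip
r=57=111001 popcount=4 -> skip
r=58=111010 popcount=4 -> skip
r=59=111011 popcount=5 -> skip
r=60=111100 popcount=4 -> skip
r=61=111101 popcount=5 -> skip
r=62=111110 popcount=5 -> skip
r=63=111111 popcount=6 -> KEEP
Kept rows: 63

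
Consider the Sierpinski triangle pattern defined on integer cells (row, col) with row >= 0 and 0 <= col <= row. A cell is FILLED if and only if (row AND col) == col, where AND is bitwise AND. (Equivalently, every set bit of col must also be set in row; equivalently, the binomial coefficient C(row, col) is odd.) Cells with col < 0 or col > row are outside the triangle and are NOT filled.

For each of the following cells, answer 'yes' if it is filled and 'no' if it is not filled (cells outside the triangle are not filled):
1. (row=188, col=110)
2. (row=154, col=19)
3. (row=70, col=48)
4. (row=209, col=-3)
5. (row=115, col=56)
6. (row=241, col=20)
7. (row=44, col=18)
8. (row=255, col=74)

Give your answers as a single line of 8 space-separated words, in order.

Answer: no no no no no no no yes

Derivation:
(188,110): row=0b10111100, col=0b1101110, row AND col = 0b101100 = 44; 44 != 110 -> empty
(154,19): row=0b10011010, col=0b10011, row AND col = 0b10010 = 18; 18 != 19 -> empty
(70,48): row=0b1000110, col=0b110000, row AND col = 0b0 = 0; 0 != 48 -> empty
(209,-3): col outside [0, 209] -> not filled
(115,56): row=0b1110011, col=0b111000, row AND col = 0b110000 = 48; 48 != 56 -> empty
(241,20): row=0b11110001, col=0b10100, row AND col = 0b10000 = 16; 16 != 20 -> empty
(44,18): row=0b101100, col=0b10010, row AND col = 0b0 = 0; 0 != 18 -> empty
(255,74): row=0b11111111, col=0b1001010, row AND col = 0b1001010 = 74; 74 == 74 -> filled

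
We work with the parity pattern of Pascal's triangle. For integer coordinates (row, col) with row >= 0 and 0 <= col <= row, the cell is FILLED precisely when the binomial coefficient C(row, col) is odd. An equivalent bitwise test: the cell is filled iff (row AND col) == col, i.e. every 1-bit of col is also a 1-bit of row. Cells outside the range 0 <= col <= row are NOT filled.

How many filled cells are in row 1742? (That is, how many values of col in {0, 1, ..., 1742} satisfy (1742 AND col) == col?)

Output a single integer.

Answer: 128

Derivation:
1742 in binary = 11011001110
popcount(1742) = number of 1-bits in 11011001110 = 7
A col c satisfies (1742 AND c) == c iff every set bit of c is also set in 1742; each of the 7 set bits of 1742 can independently be on or off in c.
count = 2^7 = 128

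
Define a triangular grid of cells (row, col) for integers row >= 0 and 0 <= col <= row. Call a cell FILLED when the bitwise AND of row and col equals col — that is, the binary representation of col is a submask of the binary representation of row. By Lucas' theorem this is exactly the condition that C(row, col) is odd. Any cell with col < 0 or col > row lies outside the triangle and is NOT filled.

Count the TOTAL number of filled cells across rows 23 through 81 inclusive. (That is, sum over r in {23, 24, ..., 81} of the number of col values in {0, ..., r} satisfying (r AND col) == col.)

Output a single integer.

Answer: 784

Derivation:
r23=10111 pc4: +16 =16
r24=11000 pc2: +4 =20
r25=11001 pc3: +8 =28
r26=11010 pc3: +8 =36
r27=11011 pc4: +16 =52
r28=11100 pc3: +8 =60
r29=11101 pc4: +16 =76
r30=11110 pc4: +16 =92
r31=11111 pc5: +32 =124
r32=100000 pc1: +2 =126
r33=100001 pc2: +4 =130
r34=100010 pc2: +4 =134
r35=100011 pc3: +8 =142
r36=100100 pc2: +4 =146
r37=100101 pc3: +8 =154
r38=100110 pc3: +8 =162
r39=100111 pc4: +16 =178
r40=101000 pc2: +4 =182
r41=101001 pc3: +8 =190
r42=101010 pc3: +8 =198
r43=101011 pc4: +16 =214
r44=101100 pc3: +8 =222
r45=101101 pc4: +16 =238
r46=101110 pc4: +16 =254
r47=101111 pc5: +32 =286
r48=110000 pc2: +4 =290
r49=110001 pc3: +8 =298
r50=110010 pc3: +8 =306
r51=110011 pc4: +16 =322
r52=110100 pc3: +8 =330
r53=110101 pc4: +16 =346
r54=110110 pc4: +16 =362
r55=110111 pc5: +32 =394
r56=111000 pc3: +8 =402
r57=111001 pc4: +16 =418
r58=111010 pc4: +16 =434
r59=111011 pc5: +32 =466
r60=111100 pc4: +16 =482
r61=111101 pc5: +32 =514
r62=111110 pc5: +32 =546
r63=111111 pc6: +64 =610
r64=1000000 pc1: +2 =612
r65=1000001 pc2: +4 =616
r66=1000010 pc2: +4 =620
r67=1000011 pc3: +8 =628
r68=1000100 pc2: +4 =632
r69=1000101 pc3: +8 =640
r70=1000110 pc3: +8 =648
r71=1000111 pc4: +16 =664
r72=1001000 pc2: +4 =668
r73=1001001 pc3: +8 =676
r74=1001010 pc3: +8 =684
r75=1001011 pc4: +16 =700
r76=1001100 pc3: +8 =708
r77=1001101 pc4: +16 =724
r78=1001110 pc4: +16 =740
r79=1001111 pc5: +32 =772
r80=1010000 pc2: +4 =776
r81=1010001 pc3: +8 =784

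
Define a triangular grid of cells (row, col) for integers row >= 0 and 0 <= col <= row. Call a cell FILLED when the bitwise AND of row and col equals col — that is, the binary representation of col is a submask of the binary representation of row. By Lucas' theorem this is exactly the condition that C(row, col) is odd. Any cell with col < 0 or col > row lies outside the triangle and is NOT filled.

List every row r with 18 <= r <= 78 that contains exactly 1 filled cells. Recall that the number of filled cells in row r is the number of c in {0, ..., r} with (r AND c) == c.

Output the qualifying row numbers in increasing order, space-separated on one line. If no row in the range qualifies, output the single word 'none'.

Row r has 2^popcount(r) filled cells, so we need popcount(r) = log2(1) = 0.
Scan r = 18..78 and keep those with exactly 0 one-bits:
r=18=10010 popcount=2 -> skip
r=19=10011 popcount=3 -> skip
r=20=10100 popcount=2 -> skip
r=21=10101 popcount=3 -> skip
r=22=10110 popcount=3 -> skip
r=23=10111 popcount=4 -> skip
r=24=11000 popcount=2 -> skip
r=25=11001 popcount=3 -> skip
r=26=11010 popcount=3 -> skip
r=27=11011 popcount=4 -> skip
r=28=11100 popcount=3 -> skip
r=29=11101 popcount=4 -> skip
r=30=11110 popcount=4 -> skip
r=31=11111 popcount=5 -> skip
r=32=100000 popcount=1 -> skip
r=33=100001 popcount=2 -> skip
r=34=100010 popcount=2 -> skip
r=35=100011 popcount=3 -> skip
r=36=100100 popcount=2 -> skip
r=37=100101 popcount=3 -> skip
r=38=100110 popcount=3 -> skip
r=39=100111 popcount=4 -> skip
r=40=101000 popcount=2 -> skip
r=41=101001 popcount=3 -> skip
r=42=101010 popcount=3 -> skip
r=43=101011 popcount=4 -> skip
r=44=101100 popcount=3 -> skip
r=45=101101 popcount=4 -> skip
r=46=101110 popcount=4 -> skip
r=47=101111 popcount=5 -> skip
r=48=110000 popcount=2 -> skip
r=49=110001 popcount=3 -> skip
r=50=110010 popcount=3 -> skip
r=51=110011 popcount=4 -> skip
r=52=110100 popcount=3 -> skip
r=53=110101 popcount=4 -> skip
r=54=110110 popcount=4 -> skip
r=55=110111 popcount=5 -> skip
r=56=111000 popcount=3 -> skip
r=57=111001 popcount=4 -> skip
r=58=111010 popcount=4 -> skip
r=59=111011 popcount=5 -> skip
r=60=111100 popcount=4 -> skip
r=61=111101 popcount=5 -> skip
r=62=111110 popcount=5 -> skip
r=63=111111 popcount=6 -> skip
r=64=1000000 popcount=1 -> skip
r=65=1000001 popcount=2 -> skip
r=66=1000010 popcount=2 -> skip
r=67=1000011 popcount=3 -> skip
r=68=1000100 popcount=2 -> skip
r=69=1000101 popcount=3 -> skip
r=70=1000110 popcount=3 -> skip
r=71=1000111 popcount=4 -> skip
r=72=1001000 popcount=2 -> skip
r=73=1001001 popcount=3 -> skip
r=74=1001010 popcount=3 -> skip
r=75=1001011 popcount=4 -> skip
r=76=1001100 popcount=3 -> skip
r=77=1001101 popcount=4 -> skip
r=78=1001110 popcount=4 -> skip
Kept rows: none

Answer: none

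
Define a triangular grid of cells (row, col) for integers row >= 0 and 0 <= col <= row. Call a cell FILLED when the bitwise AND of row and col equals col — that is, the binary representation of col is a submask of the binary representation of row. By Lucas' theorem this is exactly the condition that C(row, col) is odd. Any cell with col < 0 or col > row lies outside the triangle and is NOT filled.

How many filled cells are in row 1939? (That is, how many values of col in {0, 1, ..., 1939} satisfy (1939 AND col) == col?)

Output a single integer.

1939 in binary = 11110010011
popcount(1939) = number of 1-bits in 11110010011 = 7
A col c satisfies (1939 AND c) == c iff every set bit of c is also set in 1939; each of the 7 set bits of 1939 can independently be on or off in c.
count = 2^7 = 128

Answer: 128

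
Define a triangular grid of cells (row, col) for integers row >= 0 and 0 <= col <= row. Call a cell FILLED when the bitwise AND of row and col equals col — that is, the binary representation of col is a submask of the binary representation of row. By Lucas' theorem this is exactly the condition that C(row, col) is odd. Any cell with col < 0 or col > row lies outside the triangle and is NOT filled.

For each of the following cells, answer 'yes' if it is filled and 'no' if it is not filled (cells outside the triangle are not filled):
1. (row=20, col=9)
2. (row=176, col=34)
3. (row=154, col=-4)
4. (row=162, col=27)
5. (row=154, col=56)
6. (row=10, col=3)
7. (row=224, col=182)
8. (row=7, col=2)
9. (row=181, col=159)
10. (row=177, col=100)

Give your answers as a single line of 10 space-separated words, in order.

Answer: no no no no no no no yes no no

Derivation:
(20,9): row=0b10100, col=0b1001, row AND col = 0b0 = 0; 0 != 9 -> empty
(176,34): row=0b10110000, col=0b100010, row AND col = 0b100000 = 32; 32 != 34 -> empty
(154,-4): col outside [0, 154] -> not filled
(162,27): row=0b10100010, col=0b11011, row AND col = 0b10 = 2; 2 != 27 -> empty
(154,56): row=0b10011010, col=0b111000, row AND col = 0b11000 = 24; 24 != 56 -> empty
(10,3): row=0b1010, col=0b11, row AND col = 0b10 = 2; 2 != 3 -> empty
(224,182): row=0b11100000, col=0b10110110, row AND col = 0b10100000 = 160; 160 != 182 -> empty
(7,2): row=0b111, col=0b10, row AND col = 0b10 = 2; 2 == 2 -> filled
(181,159): row=0b10110101, col=0b10011111, row AND col = 0b10010101 = 149; 149 != 159 -> empty
(177,100): row=0b10110001, col=0b1100100, row AND col = 0b100000 = 32; 32 != 100 -> empty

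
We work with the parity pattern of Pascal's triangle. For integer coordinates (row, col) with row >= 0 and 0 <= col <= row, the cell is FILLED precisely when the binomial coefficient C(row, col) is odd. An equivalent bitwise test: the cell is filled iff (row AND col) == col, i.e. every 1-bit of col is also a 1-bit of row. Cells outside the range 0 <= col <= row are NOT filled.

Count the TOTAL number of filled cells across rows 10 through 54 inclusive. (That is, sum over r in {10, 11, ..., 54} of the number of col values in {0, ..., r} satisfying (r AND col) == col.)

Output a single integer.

r10=1010 pc2: +4 =4
r11=1011 pc3: +8 =12
r12=1100 pc2: +4 =16
r13=1101 pc3: +8 =24
r14=1110 pc3: +8 =32
r15=1111 pc4: +16 =48
r16=10000 pc1: +2 =50
r17=10001 pc2: +4 =54
r18=10010 pc2: +4 =58
r19=10011 pc3: +8 =66
r20=10100 pc2: +4 =70
r21=10101 pc3: +8 =78
r22=10110 pc3: +8 =86
r23=10111 pc4: +16 =102
r24=11000 pc2: +4 =106
r25=11001 pc3: +8 =114
r26=11010 pc3: +8 =122
r27=11011 pc4: +16 =138
r28=11100 pc3: +8 =146
r29=11101 pc4: +16 =162
r30=11110 pc4: +16 =178
r31=11111 pc5: +32 =210
r32=100000 pc1: +2 =212
r33=100001 pc2: +4 =216
r34=100010 pc2: +4 =220
r35=100011 pc3: +8 =228
r36=100100 pc2: +4 =232
r37=100101 pc3: +8 =240
r38=100110 pc3: +8 =248
r39=100111 pc4: +16 =264
r40=101000 pc2: +4 =268
r41=101001 pc3: +8 =276
r42=101010 pc3: +8 =284
r43=101011 pc4: +16 =300
r44=101100 pc3: +8 =308
r45=101101 pc4: +16 =324
r46=101110 pc4: +16 =340
r47=101111 pc5: +32 =372
r48=110000 pc2: +4 =376
r49=110001 pc3: +8 =384
r50=110010 pc3: +8 =392
r51=110011 pc4: +16 =408
r52=110100 pc3: +8 =416
r53=110101 pc4: +16 =432
r54=110110 pc4: +16 =448

Answer: 448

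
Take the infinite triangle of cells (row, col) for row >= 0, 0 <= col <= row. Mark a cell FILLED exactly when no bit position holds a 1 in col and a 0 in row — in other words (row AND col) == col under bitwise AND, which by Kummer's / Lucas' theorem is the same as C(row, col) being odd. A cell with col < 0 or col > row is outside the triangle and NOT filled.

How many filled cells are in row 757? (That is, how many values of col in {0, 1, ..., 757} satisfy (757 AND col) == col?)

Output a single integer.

757 in binary = 1011110101
popcount(757) = number of 1-bits in 1011110101 = 7
A col c satisfies (757 AND c) == c iff every set bit of c is also set in 757; each of the 7 set bits of 757 can independently be on or off in c.
count = 2^7 = 128

Answer: 128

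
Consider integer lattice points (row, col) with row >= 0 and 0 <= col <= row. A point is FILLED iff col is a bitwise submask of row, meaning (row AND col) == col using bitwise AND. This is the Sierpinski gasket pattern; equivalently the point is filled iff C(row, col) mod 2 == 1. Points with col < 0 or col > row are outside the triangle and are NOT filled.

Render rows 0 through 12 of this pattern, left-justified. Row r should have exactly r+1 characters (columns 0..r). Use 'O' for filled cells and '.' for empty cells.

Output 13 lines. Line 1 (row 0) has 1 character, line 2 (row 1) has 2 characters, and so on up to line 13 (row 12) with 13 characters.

Answer: O
OO
O.O
OOOO
O...O
OO..OO
O.O.O.O
OOOOOOOO
O.......O
OO......OO
O.O.....O.O
OOOO....OOOO
O...O...O...O

Derivation:
r0=0: O
r1=1: OO
r2=10: O.O
r3=11: OOOO
r4=100: O...O
r5=101: OO..OO
r6=110: O.O.O.O
r7=111: OOOOOOOO
r8=1000: O.......O
r9=1001: OO......OO
r10=1010: O.O.....O.O
r11=1011: OOOO....OOOO
r12=1100: O...O...O...O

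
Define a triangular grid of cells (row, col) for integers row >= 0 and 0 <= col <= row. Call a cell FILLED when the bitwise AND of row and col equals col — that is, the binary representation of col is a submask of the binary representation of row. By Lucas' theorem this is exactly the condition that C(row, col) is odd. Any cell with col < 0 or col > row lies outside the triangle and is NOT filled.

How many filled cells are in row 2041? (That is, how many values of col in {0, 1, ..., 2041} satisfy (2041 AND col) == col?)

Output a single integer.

2041 in binary = 11111111001
popcount(2041) = number of 1-bits in 11111111001 = 9
A col c satisfies (2041 AND c) == c iff every set bit of c is also set in 2041; each of the 9 set bits of 2041 can independently be on or off in c.
count = 2^9 = 512

Answer: 512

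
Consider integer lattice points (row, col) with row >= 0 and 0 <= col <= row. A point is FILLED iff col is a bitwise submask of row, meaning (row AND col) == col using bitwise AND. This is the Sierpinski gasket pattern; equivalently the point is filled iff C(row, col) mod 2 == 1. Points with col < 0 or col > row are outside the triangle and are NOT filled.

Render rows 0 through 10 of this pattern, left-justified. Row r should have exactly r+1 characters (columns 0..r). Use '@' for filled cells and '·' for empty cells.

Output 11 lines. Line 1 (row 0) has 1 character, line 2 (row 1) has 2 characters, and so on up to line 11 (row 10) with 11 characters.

Answer: @
@@
@·@
@@@@
@···@
@@··@@
@·@·@·@
@@@@@@@@
@·······@
@@······@@
@·@·····@·@

Derivation:
r0=0: @
r1=1: @@
r2=10: @·@
r3=11: @@@@
r4=100: @···@
r5=101: @@··@@
r6=110: @·@·@·@
r7=111: @@@@@@@@
r8=1000: @·······@
r9=1001: @@······@@
r10=1010: @·@·····@·@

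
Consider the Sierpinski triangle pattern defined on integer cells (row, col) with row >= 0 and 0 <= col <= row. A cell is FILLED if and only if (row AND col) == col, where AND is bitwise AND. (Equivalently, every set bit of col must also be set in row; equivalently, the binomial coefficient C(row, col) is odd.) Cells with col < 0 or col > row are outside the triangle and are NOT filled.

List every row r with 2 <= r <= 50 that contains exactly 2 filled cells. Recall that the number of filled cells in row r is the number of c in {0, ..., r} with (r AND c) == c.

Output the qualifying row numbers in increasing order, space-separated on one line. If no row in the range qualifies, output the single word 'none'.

Row r has 2^popcount(r) filled cells, so we need popcount(r) = log2(2) = 1.
Scan r = 2..50 and keep those with exactly 1 one-bits:
r=2=10 popcount=1 -> KEEP
r=3=11 popcount=2 -> skip
r=4=100 popcount=1 -> KEEP
r=5=101 popcount=2 -> skip
r=6=110 popcount=2 -> skip
r=7=111 popcount=3 -> skip
r=8=1000 popcount=1 -> KEEP
r=9=1001 popcount=2 -> skip
r=10=1010 popcount=2 -> skip
r=11=1011 popcount=3 -> skip
r=12=1100 popcount=2 -> skip
r=13=1101 popcount=3 -> skip
r=14=1110 popcount=3 -> skip
r=15=1111 popcount=4 -> skip
r=16=10000 popcount=1 -> KEEP
r=17=10001 popcount=2 -> skip
r=18=10010 popcount=2 -> skip
r=19=10011 popcount=3 -> skip
r=20=10100 popcount=2 -> skip
r=21=10101 popcount=3 -> skip
r=22=10110 popcount=3 -> skip
r=23=10111 popcount=4 -> skip
r=24=11000 popcount=2 -> skip
r=25=11001 popcount=3 -> skip
r=26=11010 popcount=3 -> skip
r=27=11011 popcount=4 -> skip
r=28=11100 popcount=3 -> skip
r=29=11101 popcount=4 -> skip
r=30=11110 popcount=4 -> skip
r=31=11111 popcount=5 -> skip
r=32=100000 popcount=1 -> KEEP
r=33=100001 popcount=2 -> skip
r=34=100010 popcount=2 -> skip
r=35=100011 popcount=3 -> skip
r=36=100100 popcount=2 -> skip
r=37=100101 popcount=3 -> skip
r=38=100110 popcount=3 -> skip
r=39=100111 popcount=4 -> skip
r=40=101000 popcount=2 -> skip
r=41=101001 popcount=3 -> skip
r=42=101010 popcount=3 -> skip
r=43=101011 popcount=4 -> skip
r=44=101100 popcount=3 -> skip
r=45=101101 popcount=4 -> skip
r=46=101110 popcount=4 -> skip
r=47=101111 popcount=5 -> skip
r=48=110000 popcount=2 -> skip
r=49=110001 popcount=3 -> skip
r=50=110010 popcount=3 -> skip
Kept rows: 2 4 8 16 32

Answer: 2 4 8 16 32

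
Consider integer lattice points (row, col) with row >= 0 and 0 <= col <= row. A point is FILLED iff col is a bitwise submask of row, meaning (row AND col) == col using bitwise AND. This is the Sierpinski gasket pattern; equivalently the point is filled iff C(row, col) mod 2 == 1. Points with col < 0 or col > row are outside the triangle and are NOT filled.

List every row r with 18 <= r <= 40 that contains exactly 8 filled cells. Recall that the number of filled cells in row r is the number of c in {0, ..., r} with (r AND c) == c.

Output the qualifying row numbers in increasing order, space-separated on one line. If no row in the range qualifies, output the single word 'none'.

Row r has 2^popcount(r) filled cells, so we need popcount(r) = log2(8) = 3.
Scan r = 18..40 and keep those with exactly 3 one-bits:
r=18=10010 popcount=2 -> skip
r=19=10011 popcount=3 -> KEEP
r=20=10100 popcount=2 -> skip
r=21=10101 popcount=3 -> KEEP
r=22=10110 popcount=3 -> KEEP
r=23=10111 popcount=4 -> skip
r=24=11000 popcount=2 -> skip
r=25=11001 popcount=3 -> KEEP
r=26=11010 popcount=3 -> KEEP
r=27=11011 popcount=4 -> skip
r=28=11100 popcount=3 -> KEEP
r=29=11101 popcount=4 -> skip
r=30=11110 popcount=4 -> skip
r=31=11111 popcount=5 -> skip
r=32=100000 popcount=1 -> skip
r=33=100001 popcount=2 -> skip
r=34=100010 popcount=2 -> skip
r=35=100011 popcount=3 -> KEEP
r=36=100100 popcount=2 -> skip
r=37=100101 popcount=3 -> KEEP
r=38=100110 popcount=3 -> KEEP
r=39=100111 popcount=4 -> skip
r=40=101000 popcount=2 -> skip
Kept rows: 19 21 22 25 26 28 35 37 38

Answer: 19 21 22 25 26 28 35 37 38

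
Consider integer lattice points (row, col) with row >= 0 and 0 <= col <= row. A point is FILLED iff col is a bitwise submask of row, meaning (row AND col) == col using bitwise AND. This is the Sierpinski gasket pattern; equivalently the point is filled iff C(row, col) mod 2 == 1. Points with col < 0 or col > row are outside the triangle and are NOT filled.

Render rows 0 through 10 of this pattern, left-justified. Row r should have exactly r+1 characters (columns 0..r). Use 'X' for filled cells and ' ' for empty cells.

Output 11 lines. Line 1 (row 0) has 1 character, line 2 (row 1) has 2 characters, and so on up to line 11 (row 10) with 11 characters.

Answer: X
XX
X X
XXXX
X   X
XX  XX
X X X X
XXXXXXXX
X       X
XX      XX
X X     X X

Derivation:
r0=0: X
r1=1: XX
r2=10: X X
r3=11: XXXX
r4=100: X   X
r5=101: XX  XX
r6=110: X X X X
r7=111: XXXXXXXX
r8=1000: X       X
r9=1001: XX      XX
r10=1010: X X     X X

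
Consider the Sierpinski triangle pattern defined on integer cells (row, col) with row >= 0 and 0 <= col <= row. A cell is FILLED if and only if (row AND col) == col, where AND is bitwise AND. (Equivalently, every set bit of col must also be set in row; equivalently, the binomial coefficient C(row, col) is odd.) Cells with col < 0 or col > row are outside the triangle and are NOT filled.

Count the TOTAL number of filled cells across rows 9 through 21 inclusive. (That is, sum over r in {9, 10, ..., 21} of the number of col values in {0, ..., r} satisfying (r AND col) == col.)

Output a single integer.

r9=1001 pc2: +4 =4
r10=1010 pc2: +4 =8
r11=1011 pc3: +8 =16
r12=1100 pc2: +4 =20
r13=1101 pc3: +8 =28
r14=1110 pc3: +8 =36
r15=1111 pc4: +16 =52
r16=10000 pc1: +2 =54
r17=10001 pc2: +4 =58
r18=10010 pc2: +4 =62
r19=10011 pc3: +8 =70
r20=10100 pc2: +4 =74
r21=10101 pc3: +8 =82

Answer: 82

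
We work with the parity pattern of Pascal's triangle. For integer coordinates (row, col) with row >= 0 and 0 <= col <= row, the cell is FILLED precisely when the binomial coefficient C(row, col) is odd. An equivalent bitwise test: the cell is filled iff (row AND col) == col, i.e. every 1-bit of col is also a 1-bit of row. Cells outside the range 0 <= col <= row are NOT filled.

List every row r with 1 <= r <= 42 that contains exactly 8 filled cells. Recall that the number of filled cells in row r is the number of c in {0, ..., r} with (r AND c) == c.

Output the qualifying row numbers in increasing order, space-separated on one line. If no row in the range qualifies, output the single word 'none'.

Answer: 7 11 13 14 19 21 22 25 26 28 35 37 38 41 42

Derivation:
Row r has 2^popcount(r) filled cells, so we need popcount(r) = log2(8) = 3.
Scan r = 1..42 and keep those with exactly 3 one-bits:
r=1=1 popcount=1 -> skip
r=2=10 popcount=1 -> skip
r=3=11 popcount=2 -> skip
r=4=100 popcount=1 -> skip
r=5=101 popcount=2 -> skip
r=6=110 popcount=2 -> skip
r=7=111 popcount=3 -> KEEP
r=8=1000 popcount=1 -> skip
r=9=1001 popcount=2 -> skip
r=10=1010 popcount=2 -> skip
r=11=1011 popcount=3 -> KEEP
r=12=1100 popcount=2 -> skip
r=13=1101 popcount=3 -> KEEP
r=14=1110 popcount=3 -> KEEP
r=15=1111 popcount=4 -> skip
r=16=10000 popcount=1 -> skip
r=17=10001 popcount=2 -> skip
r=18=10010 popcount=2 -> skip
r=19=10011 popcount=3 -> KEEP
r=20=10100 popcount=2 -> skip
r=21=10101 popcount=3 -> KEEP
r=22=10110 popcount=3 -> KEEP
r=23=10111 popcount=4 -> skip
r=24=11000 popcount=2 -> skip
r=25=11001 popcount=3 -> KEEP
r=26=11010 popcount=3 -> KEEP
r=27=11011 popcount=4 -> skip
r=28=11100 popcount=3 -> KEEP
r=29=11101 popcount=4 -> skip
r=30=11110 popcount=4 -> skip
r=31=11111 popcount=5 -> skip
r=32=100000 popcount=1 -> skip
r=33=100001 popcount=2 -> skip
r=34=100010 popcount=2 -> skip
r=35=100011 popcount=3 -> KEEP
r=36=100100 popcount=2 -> skip
r=37=100101 popcount=3 -> KEEP
r=38=100110 popcount=3 -> KEEP
r=39=100111 popcount=4 -> skip
r=40=101000 popcount=2 -> skip
r=41=101001 popcount=3 -> KEEP
r=42=101010 popcount=3 -> KEEP
Kept rows: 7 11 13 14 19 21 22 25 26 28 35 37 38 41 42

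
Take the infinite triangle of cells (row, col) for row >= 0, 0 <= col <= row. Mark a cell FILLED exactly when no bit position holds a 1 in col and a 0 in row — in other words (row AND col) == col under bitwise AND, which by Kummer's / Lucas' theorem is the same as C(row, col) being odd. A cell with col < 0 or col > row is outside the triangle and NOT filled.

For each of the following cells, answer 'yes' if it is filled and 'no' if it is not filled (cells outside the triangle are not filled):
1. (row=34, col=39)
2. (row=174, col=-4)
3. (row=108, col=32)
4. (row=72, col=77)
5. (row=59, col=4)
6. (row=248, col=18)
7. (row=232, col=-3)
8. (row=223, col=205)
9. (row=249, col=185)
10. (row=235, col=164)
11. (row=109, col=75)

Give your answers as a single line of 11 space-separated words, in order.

Answer: no no yes no no no no yes yes no no

Derivation:
(34,39): col outside [0, 34] -> not filled
(174,-4): col outside [0, 174] -> not filled
(108,32): row=0b1101100, col=0b100000, row AND col = 0b100000 = 32; 32 == 32 -> filled
(72,77): col outside [0, 72] -> not filled
(59,4): row=0b111011, col=0b100, row AND col = 0b0 = 0; 0 != 4 -> empty
(248,18): row=0b11111000, col=0b10010, row AND col = 0b10000 = 16; 16 != 18 -> empty
(232,-3): col outside [0, 232] -> not filled
(223,205): row=0b11011111, col=0b11001101, row AND col = 0b11001101 = 205; 205 == 205 -> filled
(249,185): row=0b11111001, col=0b10111001, row AND col = 0b10111001 = 185; 185 == 185 -> filled
(235,164): row=0b11101011, col=0b10100100, row AND col = 0b10100000 = 160; 160 != 164 -> empty
(109,75): row=0b1101101, col=0b1001011, row AND col = 0b1001001 = 73; 73 != 75 -> empty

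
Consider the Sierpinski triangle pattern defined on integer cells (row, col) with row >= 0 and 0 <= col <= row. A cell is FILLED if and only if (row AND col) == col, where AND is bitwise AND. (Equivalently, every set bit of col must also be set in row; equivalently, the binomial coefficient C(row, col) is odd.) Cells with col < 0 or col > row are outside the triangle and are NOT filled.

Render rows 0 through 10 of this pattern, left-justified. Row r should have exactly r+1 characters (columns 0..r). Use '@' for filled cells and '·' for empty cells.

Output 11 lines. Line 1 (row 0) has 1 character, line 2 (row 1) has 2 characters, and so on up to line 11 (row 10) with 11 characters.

Answer: @
@@
@·@
@@@@
@···@
@@··@@
@·@·@·@
@@@@@@@@
@·······@
@@······@@
@·@·····@·@

Derivation:
r0=0: @
r1=1: @@
r2=10: @·@
r3=11: @@@@
r4=100: @···@
r5=101: @@··@@
r6=110: @·@·@·@
r7=111: @@@@@@@@
r8=1000: @·······@
r9=1001: @@······@@
r10=1010: @·@·····@·@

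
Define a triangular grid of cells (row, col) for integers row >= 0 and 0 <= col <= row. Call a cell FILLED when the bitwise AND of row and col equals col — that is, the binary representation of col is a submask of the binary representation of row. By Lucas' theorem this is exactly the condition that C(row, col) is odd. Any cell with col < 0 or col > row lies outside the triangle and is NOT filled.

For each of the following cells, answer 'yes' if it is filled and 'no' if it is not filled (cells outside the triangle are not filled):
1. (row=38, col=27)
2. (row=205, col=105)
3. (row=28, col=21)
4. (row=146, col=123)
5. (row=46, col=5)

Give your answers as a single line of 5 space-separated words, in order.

(38,27): row=0b100110, col=0b11011, row AND col = 0b10 = 2; 2 != 27 -> empty
(205,105): row=0b11001101, col=0b1101001, row AND col = 0b1001001 = 73; 73 != 105 -> empty
(28,21): row=0b11100, col=0b10101, row AND col = 0b10100 = 20; 20 != 21 -> empty
(146,123): row=0b10010010, col=0b1111011, row AND col = 0b10010 = 18; 18 != 123 -> empty
(46,5): row=0b101110, col=0b101, row AND col = 0b100 = 4; 4 != 5 -> empty

Answer: no no no no no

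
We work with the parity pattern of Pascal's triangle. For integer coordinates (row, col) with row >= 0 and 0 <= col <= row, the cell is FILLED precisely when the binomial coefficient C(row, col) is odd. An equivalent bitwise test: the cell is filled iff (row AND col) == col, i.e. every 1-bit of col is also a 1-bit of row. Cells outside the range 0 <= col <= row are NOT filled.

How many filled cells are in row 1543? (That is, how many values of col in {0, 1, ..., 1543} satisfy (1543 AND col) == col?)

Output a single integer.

1543 in binary = 11000000111
popcount(1543) = number of 1-bits in 11000000111 = 5
A col c satisfies (1543 AND c) == c iff every set bit of c is also set in 1543; each of the 5 set bits of 1543 can independently be on or off in c.
count = 2^5 = 32

Answer: 32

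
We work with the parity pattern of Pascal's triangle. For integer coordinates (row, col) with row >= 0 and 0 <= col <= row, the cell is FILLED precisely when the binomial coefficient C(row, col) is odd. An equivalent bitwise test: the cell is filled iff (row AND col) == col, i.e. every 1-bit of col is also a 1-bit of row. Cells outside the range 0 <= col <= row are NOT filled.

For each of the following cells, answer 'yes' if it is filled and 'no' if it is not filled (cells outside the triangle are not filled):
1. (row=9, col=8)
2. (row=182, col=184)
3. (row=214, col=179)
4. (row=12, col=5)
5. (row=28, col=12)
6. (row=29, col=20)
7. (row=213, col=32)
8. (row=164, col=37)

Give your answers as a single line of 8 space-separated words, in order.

(9,8): row=0b1001, col=0b1000, row AND col = 0b1000 = 8; 8 == 8 -> filled
(182,184): col outside [0, 182] -> not filled
(214,179): row=0b11010110, col=0b10110011, row AND col = 0b10010010 = 146; 146 != 179 -> empty
(12,5): row=0b1100, col=0b101, row AND col = 0b100 = 4; 4 != 5 -> empty
(28,12): row=0b11100, col=0b1100, row AND col = 0b1100 = 12; 12 == 12 -> filled
(29,20): row=0b11101, col=0b10100, row AND col = 0b10100 = 20; 20 == 20 -> filled
(213,32): row=0b11010101, col=0b100000, row AND col = 0b0 = 0; 0 != 32 -> empty
(164,37): row=0b10100100, col=0b100101, row AND col = 0b100100 = 36; 36 != 37 -> empty

Answer: yes no no no yes yes no no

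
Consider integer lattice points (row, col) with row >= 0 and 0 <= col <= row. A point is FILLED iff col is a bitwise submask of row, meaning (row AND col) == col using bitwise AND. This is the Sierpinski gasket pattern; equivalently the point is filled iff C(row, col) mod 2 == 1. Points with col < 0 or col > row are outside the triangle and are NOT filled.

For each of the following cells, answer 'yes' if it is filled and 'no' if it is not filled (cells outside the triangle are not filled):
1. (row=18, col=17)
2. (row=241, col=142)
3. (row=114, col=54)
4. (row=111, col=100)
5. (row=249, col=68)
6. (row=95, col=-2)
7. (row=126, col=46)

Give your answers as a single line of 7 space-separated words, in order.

(18,17): row=0b10010, col=0b10001, row AND col = 0b10000 = 16; 16 != 17 -> empty
(241,142): row=0b11110001, col=0b10001110, row AND col = 0b10000000 = 128; 128 != 142 -> empty
(114,54): row=0b1110010, col=0b110110, row AND col = 0b110010 = 50; 50 != 54 -> empty
(111,100): row=0b1101111, col=0b1100100, row AND col = 0b1100100 = 100; 100 == 100 -> filled
(249,68): row=0b11111001, col=0b1000100, row AND col = 0b1000000 = 64; 64 != 68 -> empty
(95,-2): col outside [0, 95] -> not filled
(126,46): row=0b1111110, col=0b101110, row AND col = 0b101110 = 46; 46 == 46 -> filled

Answer: no no no yes no no yes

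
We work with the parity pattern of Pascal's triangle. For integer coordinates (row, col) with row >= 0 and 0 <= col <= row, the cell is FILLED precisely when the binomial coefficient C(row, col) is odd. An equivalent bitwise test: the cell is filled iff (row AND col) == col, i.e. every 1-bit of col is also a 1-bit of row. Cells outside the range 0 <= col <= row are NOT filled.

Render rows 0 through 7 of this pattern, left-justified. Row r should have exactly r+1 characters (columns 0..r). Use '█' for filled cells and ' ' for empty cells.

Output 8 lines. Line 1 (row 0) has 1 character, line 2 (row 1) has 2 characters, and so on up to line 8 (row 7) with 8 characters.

Answer: █
██
█ █
████
█   █
██  ██
█ █ █ █
████████

Derivation:
r0=0: █
r1=1: ██
r2=10: █ █
r3=11: ████
r4=100: █   █
r5=101: ██  ██
r6=110: █ █ █ █
r7=111: ████████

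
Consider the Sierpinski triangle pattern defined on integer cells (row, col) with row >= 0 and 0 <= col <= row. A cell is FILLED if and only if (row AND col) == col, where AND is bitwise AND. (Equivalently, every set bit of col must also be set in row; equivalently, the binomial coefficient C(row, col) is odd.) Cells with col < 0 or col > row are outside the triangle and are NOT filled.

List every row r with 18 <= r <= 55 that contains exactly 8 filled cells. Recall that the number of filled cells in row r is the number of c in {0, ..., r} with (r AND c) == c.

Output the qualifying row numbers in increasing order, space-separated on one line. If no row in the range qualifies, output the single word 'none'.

Row r has 2^popcount(r) filled cells, so we need popcount(r) = log2(8) = 3.
Scan r = 18..55 and keep those with exactly 3 one-bits:
r=18=10010 popcount=2 -> skip
r=19=10011 popcount=3 -> KEEP
r=20=10100 popcount=2 -> skip
r=21=10101 popcount=3 -> KEEP
r=22=10110 popcount=3 -> KEEP
r=23=10111 popcount=4 -> skip
r=24=11000 popcount=2 -> skip
r=25=11001 popcount=3 -> KEEP
r=26=11010 popcount=3 -> KEEP
r=27=11011 popcount=4 -> skip
r=28=11100 popcount=3 -> KEEP
r=29=11101 popcount=4 -> skip
r=30=11110 popcount=4 -> skip
r=31=11111 popcount=5 -> skip
r=32=100000 popcount=1 -> skip
r=33=100001 popcount=2 -> skip
r=34=100010 popcount=2 -> skip
r=35=100011 popcount=3 -> KEEP
r=36=100100 popcount=2 -> skip
r=37=100101 popcount=3 -> KEEP
r=38=100110 popcount=3 -> KEEP
r=39=100111 popcount=4 -> skip
r=40=101000 popcount=2 -> skip
r=41=101001 popcount=3 -> KEEP
r=42=101010 popcount=3 -> KEEP
r=43=101011 popcount=4 -> skip
r=44=101100 popcount=3 -> KEEP
r=45=101101 popcount=4 -> skip
r=46=101110 popcount=4 -> skip
r=47=101111 popcount=5 -> skip
r=48=110000 popcount=2 -> skip
r=49=110001 popcount=3 -> KEEP
r=50=110010 popcount=3 -> KEEP
r=51=110011 popcount=4 -> skip
r=52=110100 popcount=3 -> KEEP
r=53=110101 popcount=4 -> skip
r=54=110110 popcount=4 -> skip
r=55=110111 popcount=5 -> skip
Kept rows: 19 21 22 25 26 28 35 37 38 41 42 44 49 50 52

Answer: 19 21 22 25 26 28 35 37 38 41 42 44 49 50 52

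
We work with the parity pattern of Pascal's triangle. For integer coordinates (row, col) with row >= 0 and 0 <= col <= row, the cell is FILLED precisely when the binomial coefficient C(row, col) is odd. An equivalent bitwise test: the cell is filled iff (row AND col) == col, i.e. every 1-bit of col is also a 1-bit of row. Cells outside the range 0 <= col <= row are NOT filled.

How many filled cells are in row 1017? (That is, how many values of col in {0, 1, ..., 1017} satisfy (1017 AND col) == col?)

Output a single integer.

1017 in binary = 1111111001
popcount(1017) = number of 1-bits in 1111111001 = 8
A col c satisfies (1017 AND c) == c iff every set bit of c is also set in 1017; each of the 8 set bits of 1017 can independently be on or off in c.
count = 2^8 = 256

Answer: 256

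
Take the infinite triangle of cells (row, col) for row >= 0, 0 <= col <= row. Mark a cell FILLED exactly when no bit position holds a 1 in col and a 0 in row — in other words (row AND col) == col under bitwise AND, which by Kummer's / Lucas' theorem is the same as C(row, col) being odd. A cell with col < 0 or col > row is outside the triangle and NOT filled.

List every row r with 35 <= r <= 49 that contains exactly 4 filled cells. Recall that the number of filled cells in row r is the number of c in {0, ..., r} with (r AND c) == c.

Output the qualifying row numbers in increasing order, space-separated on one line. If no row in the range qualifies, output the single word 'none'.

Row r has 2^popcount(r) filled cells, so we need popcount(r) = log2(4) = 2.
Scan r = 35..49 and keep those with exactly 2 one-bits:
r=35=100011 popcount=3 -> skip
r=36=100100 popcount=2 -> KEEP
r=37=100101 popcount=3 -> skip
r=38=100110 popcount=3 -> skip
r=39=100111 popcount=4 -> skip
r=40=101000 popcount=2 -> KEEP
r=41=101001 popcount=3 -> skip
r=42=101010 popcount=3 -> skip
r=43=101011 popcount=4 -> skip
r=44=101100 popcount=3 -> skip
r=45=101101 popcount=4 -> skip
r=46=101110 popcount=4 -> skip
r=47=101111 popcount=5 -> skip
r=48=110000 popcount=2 -> KEEP
r=49=110001 popcount=3 -> skip
Kept rows: 36 40 48

Answer: 36 40 48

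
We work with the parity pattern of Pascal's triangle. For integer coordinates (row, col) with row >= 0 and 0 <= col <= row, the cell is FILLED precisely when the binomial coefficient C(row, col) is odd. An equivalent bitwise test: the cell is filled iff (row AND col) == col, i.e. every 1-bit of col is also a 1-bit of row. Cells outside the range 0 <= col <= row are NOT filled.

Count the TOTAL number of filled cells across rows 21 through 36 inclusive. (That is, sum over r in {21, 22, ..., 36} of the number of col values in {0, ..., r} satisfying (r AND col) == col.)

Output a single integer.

r21=10101 pc3: +8 =8
r22=10110 pc3: +8 =16
r23=10111 pc4: +16 =32
r24=11000 pc2: +4 =36
r25=11001 pc3: +8 =44
r26=11010 pc3: +8 =52
r27=11011 pc4: +16 =68
r28=11100 pc3: +8 =76
r29=11101 pc4: +16 =92
r30=11110 pc4: +16 =108
r31=11111 pc5: +32 =140
r32=100000 pc1: +2 =142
r33=100001 pc2: +4 =146
r34=100010 pc2: +4 =150
r35=100011 pc3: +8 =158
r36=100100 pc2: +4 =162

Answer: 162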